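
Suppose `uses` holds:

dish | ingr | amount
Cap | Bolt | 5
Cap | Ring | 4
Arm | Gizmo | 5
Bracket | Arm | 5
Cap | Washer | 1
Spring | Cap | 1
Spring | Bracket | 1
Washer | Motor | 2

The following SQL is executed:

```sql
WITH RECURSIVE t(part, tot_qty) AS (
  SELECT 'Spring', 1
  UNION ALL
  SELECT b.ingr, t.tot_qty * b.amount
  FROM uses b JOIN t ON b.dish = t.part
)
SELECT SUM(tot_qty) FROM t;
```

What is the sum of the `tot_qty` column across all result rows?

45

Base: (Spring, tot_qty=1).
Iteration 1: components of {Spring} -> Bracket = 1*1 = 1, Cap = 1*1 = 1.
Iteration 2: components of {Bracket,Cap} -> Arm = 1*5 = 5, Bolt = 1*5 = 5, Ring = 1*4 = 4, Washer = 1*1 = 1.
Iteration 3: components of {Arm,Bolt,Ring,Washer} -> Gizmo = 5*5 = 25, Motor = 1*2 = 2.
Iteration 4: no further components; recursion stops.
SUM(tot_qty) = 1 + 1 + 1 + 5 + 5 + 1 + 4 + 25 + 2 = 45.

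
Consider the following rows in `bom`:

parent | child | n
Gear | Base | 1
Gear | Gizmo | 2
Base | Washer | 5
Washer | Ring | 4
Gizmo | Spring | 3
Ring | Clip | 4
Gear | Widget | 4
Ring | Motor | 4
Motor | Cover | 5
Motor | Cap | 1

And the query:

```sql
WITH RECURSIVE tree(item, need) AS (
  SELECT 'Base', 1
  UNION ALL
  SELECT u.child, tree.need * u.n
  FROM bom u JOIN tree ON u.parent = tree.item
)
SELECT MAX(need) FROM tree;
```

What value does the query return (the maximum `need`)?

400

Base: (Base, need=1).
Iteration 1: components of {Base} -> Washer = 1*5 = 5.
Iteration 2: components of {Washer} -> Ring = 5*4 = 20.
Iteration 3: components of {Ring} -> Clip = 20*4 = 80, Motor = 20*4 = 80.
Iteration 4: components of {Clip,Motor} -> Cap = 80*1 = 80, Cover = 80*5 = 400.
Iteration 5: no further components; recursion stops.
need values: 1, 5, 20, 80, 80, 400, 80; the maximum is 400.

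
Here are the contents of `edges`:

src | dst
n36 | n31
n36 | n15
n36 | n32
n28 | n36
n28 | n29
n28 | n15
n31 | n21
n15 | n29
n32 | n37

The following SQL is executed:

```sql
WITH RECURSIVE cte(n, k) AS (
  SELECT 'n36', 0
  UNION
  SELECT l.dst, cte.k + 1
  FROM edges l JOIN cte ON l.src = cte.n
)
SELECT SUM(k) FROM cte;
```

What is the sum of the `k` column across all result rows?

9

Base: (n36, k=0).
Iteration 1: edges from {n36} -> (n15, k=1), (n31, k=1), (n32, k=1).
Iteration 2: edges from {n15,n31,n32} -> (n21, k=2), (n29, k=2), (n37, k=2).
Iteration 3: no outgoing edges from {n21,n29,n37}; recursion stops.
SUM(k) = 0 + 1 + 1 + 1 + 2 + 2 + 2 = 9.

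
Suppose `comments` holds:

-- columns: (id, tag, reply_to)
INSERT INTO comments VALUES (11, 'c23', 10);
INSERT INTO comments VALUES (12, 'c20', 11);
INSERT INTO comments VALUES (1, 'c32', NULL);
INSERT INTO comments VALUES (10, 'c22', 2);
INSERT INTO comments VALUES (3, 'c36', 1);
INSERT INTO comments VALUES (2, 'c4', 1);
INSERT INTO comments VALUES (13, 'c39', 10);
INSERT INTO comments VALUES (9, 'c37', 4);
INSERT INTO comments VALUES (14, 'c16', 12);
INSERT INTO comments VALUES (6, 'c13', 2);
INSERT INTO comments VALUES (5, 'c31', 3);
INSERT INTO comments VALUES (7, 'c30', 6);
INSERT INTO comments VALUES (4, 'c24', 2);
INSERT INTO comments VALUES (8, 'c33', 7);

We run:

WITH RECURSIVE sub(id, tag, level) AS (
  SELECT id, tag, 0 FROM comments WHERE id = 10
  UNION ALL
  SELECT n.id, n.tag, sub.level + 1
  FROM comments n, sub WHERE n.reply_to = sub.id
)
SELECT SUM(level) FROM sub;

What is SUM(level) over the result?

7

Base: id=10 (c22) at level 0.
Iteration 1: rows with reply_to in {10} -> c23 (id 11, level 1), c39 (id 13, level 1).
Iteration 2: rows with reply_to in {11,13} -> c20 (id 12, level 2).
Iteration 3: rows with reply_to in {12} -> c16 (id 14, level 3).
Iteration 4: no rows with reply_to in {14}; recursion stops.
SUM(level) = 0 + 1 + 1 + 2 + 3 = 7.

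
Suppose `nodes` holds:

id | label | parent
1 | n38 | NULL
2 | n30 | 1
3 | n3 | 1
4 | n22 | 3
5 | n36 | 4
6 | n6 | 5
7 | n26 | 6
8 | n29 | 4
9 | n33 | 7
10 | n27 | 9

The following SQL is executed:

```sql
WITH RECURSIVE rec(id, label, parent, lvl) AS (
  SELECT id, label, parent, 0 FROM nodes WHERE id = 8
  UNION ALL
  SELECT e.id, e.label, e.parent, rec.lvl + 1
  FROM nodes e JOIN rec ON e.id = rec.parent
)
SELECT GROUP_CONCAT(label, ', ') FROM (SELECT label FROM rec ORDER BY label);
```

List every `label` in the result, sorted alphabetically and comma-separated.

Base: id=8 (n29), parent=4, lvl 0.
Iteration 1: join on id=4 -> n22 (id 4, parent=3, lvl 1).
Iteration 2: join on id=3 -> n3 (id 3, parent=1, lvl 2).
Iteration 3: join on id=1 -> n38 (id 1, parent=NULL, lvl 3).
Iteration 4: parent is NULL; no match; recursion stops.

n22, n29, n3, n38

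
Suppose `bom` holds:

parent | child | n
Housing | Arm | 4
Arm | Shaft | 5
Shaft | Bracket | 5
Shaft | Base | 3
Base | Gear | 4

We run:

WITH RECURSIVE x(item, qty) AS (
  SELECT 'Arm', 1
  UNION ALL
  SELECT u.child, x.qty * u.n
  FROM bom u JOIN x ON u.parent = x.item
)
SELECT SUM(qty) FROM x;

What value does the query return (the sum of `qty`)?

106

Base: (Arm, qty=1).
Iteration 1: components of {Arm} -> Shaft = 1*5 = 5.
Iteration 2: components of {Shaft} -> Base = 5*3 = 15, Bracket = 5*5 = 25.
Iteration 3: components of {Base,Bracket} -> Gear = 15*4 = 60.
Iteration 4: no further components; recursion stops.
SUM(qty) = 1 + 5 + 25 + 15 + 60 = 106.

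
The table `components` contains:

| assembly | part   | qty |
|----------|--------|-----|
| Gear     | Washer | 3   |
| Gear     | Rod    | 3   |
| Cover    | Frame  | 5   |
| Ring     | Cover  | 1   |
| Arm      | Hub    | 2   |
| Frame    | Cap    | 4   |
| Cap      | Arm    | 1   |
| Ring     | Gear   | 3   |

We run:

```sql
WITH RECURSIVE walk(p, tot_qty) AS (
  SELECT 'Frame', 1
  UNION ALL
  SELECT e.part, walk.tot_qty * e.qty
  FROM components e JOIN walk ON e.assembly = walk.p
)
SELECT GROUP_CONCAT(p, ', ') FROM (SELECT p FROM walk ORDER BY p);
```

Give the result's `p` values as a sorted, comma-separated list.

Base: (Frame, tot_qty=1).
Iteration 1: components of {Frame} -> Cap = 1*4 = 4.
Iteration 2: components of {Cap} -> Arm = 4*1 = 4.
Iteration 3: components of {Arm} -> Hub = 4*2 = 8.
Iteration 4: no further components; recursion stops.

Arm, Cap, Frame, Hub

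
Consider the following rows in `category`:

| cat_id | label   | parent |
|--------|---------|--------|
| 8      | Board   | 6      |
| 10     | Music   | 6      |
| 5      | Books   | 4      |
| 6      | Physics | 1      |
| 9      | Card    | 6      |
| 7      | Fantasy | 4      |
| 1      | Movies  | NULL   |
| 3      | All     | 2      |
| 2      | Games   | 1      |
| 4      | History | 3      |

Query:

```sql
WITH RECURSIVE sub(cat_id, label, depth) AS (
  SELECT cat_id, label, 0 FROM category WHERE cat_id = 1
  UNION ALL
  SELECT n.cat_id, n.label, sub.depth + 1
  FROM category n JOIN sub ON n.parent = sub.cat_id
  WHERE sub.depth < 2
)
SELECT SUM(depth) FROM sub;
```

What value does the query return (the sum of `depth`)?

Base: cat_id=1 (Movies) at depth 0.
Iteration 1: rows with parent in {1} -> Games (id 2, depth 1), Physics (id 6, depth 1).
Iteration 2: rows with parent in {2,6} -> All (id 3, depth 2), Board (id 8, depth 2), Card (id 9, depth 2), Music (id 10, depth 2).
Iteration 3: depth < 2 fails for all current rows; recursion stops.
SUM(depth) = 0 + 1 + 1 + 2 + 2 + 2 + 2 = 10.

10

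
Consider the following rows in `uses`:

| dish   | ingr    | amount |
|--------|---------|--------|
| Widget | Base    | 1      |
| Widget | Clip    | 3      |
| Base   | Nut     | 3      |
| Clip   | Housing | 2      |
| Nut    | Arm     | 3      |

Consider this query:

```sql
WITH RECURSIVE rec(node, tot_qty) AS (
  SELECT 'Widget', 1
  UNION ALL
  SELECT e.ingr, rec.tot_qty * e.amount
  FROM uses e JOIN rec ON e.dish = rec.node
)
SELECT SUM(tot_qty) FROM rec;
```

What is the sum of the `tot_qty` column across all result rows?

23

Base: (Widget, tot_qty=1).
Iteration 1: components of {Widget} -> Base = 1*1 = 1, Clip = 1*3 = 3.
Iteration 2: components of {Base,Clip} -> Housing = 3*2 = 6, Nut = 1*3 = 3.
Iteration 3: components of {Housing,Nut} -> Arm = 3*3 = 9.
Iteration 4: no further components; recursion stops.
SUM(tot_qty) = 1 + 1 + 3 + 3 + 6 + 9 = 23.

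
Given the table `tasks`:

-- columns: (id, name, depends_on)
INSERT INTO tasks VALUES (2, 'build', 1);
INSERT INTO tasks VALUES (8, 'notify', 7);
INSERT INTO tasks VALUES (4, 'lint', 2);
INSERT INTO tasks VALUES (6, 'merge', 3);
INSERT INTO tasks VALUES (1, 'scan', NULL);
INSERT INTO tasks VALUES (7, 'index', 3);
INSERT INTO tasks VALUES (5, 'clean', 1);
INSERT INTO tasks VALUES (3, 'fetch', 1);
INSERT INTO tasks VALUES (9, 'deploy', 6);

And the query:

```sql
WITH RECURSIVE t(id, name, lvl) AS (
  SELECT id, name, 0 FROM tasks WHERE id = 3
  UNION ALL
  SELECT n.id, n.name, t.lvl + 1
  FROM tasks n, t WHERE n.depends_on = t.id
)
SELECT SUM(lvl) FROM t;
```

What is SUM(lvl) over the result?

Base: id=3 (fetch) at lvl 0.
Iteration 1: rows with depends_on in {3} -> merge (id 6, lvl 1), index (id 7, lvl 1).
Iteration 2: rows with depends_on in {6,7} -> notify (id 8, lvl 2), deploy (id 9, lvl 2).
Iteration 3: no rows with depends_on in {8,9}; recursion stops.
SUM(lvl) = 0 + 1 + 1 + 2 + 2 = 6.

6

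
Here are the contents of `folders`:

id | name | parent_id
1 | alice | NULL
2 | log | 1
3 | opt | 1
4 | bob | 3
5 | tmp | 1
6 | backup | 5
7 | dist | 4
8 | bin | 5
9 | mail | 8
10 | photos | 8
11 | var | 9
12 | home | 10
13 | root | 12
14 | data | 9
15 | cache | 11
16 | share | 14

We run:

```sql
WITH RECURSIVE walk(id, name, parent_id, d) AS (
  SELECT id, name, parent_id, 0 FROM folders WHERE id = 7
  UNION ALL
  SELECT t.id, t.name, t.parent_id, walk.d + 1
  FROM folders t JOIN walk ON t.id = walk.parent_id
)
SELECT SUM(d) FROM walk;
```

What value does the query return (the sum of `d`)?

6

Base: id=7 (dist), parent_id=4, d 0.
Iteration 1: join on id=4 -> bob (id 4, parent_id=3, d 1).
Iteration 2: join on id=3 -> opt (id 3, parent_id=1, d 2).
Iteration 3: join on id=1 -> alice (id 1, parent_id=NULL, d 3).
Iteration 4: parent_id is NULL; no match; recursion stops.
SUM(d) = 0 + 1 + 2 + 3 = 6.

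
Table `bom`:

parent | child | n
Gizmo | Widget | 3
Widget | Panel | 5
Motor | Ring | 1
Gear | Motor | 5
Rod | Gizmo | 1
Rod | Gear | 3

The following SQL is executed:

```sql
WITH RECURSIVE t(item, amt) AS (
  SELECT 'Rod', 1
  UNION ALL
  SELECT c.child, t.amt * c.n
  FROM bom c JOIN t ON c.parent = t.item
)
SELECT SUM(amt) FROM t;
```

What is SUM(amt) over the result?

53

Base: (Rod, amt=1).
Iteration 1: components of {Rod} -> Gear = 1*3 = 3, Gizmo = 1*1 = 1.
Iteration 2: components of {Gear,Gizmo} -> Motor = 3*5 = 15, Widget = 1*3 = 3.
Iteration 3: components of {Motor,Widget} -> Panel = 3*5 = 15, Ring = 15*1 = 15.
Iteration 4: no further components; recursion stops.
SUM(amt) = 1 + 1 + 3 + 3 + 15 + 15 + 15 = 53.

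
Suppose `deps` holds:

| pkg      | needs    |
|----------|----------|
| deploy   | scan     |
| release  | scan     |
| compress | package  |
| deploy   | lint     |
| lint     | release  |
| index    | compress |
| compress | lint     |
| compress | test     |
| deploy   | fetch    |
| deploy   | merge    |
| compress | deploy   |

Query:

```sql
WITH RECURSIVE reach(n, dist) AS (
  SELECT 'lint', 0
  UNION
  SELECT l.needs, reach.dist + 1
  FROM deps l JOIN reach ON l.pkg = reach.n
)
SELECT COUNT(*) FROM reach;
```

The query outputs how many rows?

Base: (lint, dist=0).
Iteration 1: edges from {lint} -> (release, dist=1).
Iteration 2: edges from {release} -> (scan, dist=2).
Iteration 3: no outgoing edges from {scan}; recursion stops.
Total rows emitted: 3.

3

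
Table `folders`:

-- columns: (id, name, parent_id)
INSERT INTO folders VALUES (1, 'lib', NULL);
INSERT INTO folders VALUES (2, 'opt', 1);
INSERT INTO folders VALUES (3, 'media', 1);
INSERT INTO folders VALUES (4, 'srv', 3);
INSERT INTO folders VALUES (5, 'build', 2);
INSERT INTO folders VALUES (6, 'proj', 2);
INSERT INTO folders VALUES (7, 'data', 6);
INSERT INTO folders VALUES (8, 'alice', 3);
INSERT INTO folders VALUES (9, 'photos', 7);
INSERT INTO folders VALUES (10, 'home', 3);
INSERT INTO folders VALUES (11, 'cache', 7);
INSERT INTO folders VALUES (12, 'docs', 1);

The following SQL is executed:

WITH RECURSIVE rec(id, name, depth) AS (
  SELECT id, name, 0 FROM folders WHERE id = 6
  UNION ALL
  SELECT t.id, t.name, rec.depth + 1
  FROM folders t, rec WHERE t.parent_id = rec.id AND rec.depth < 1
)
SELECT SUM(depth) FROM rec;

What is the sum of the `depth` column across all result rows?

Base: id=6 (proj) at depth 0.
Iteration 1: rows with parent_id in {6} -> data (id 7, depth 1).
Iteration 2: depth < 1 fails for all current rows; recursion stops.
SUM(depth) = 0 + 1 = 1.

1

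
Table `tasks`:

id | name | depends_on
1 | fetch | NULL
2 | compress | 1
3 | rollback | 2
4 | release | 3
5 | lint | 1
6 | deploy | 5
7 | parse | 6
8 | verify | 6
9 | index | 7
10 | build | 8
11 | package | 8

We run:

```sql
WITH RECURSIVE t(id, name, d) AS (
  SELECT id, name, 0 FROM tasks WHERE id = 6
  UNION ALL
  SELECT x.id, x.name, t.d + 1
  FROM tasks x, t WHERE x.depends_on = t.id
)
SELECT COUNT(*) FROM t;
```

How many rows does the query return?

6

Base: id=6 (deploy) at d 0.
Iteration 1: rows with depends_on in {6} -> parse (id 7, d 1), verify (id 8, d 1).
Iteration 2: rows with depends_on in {7,8} -> index (id 9, d 2), build (id 10, d 2), package (id 11, d 2).
Iteration 3: no rows with depends_on in {9,10,11}; recursion stops.
Total rows emitted: 6.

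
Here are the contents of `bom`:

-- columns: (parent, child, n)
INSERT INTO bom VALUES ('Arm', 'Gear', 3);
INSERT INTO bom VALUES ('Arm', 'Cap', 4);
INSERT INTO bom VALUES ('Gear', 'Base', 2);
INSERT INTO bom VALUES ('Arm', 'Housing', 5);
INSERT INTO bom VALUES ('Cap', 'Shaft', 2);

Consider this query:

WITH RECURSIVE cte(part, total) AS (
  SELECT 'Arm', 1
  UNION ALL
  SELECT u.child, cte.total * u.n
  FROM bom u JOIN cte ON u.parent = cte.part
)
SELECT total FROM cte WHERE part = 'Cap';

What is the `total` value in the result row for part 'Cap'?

Base: (Arm, total=1).
Iteration 1: components of {Arm} -> Cap = 1*4 = 4, Gear = 1*3 = 3, Housing = 1*5 = 5.
Iteration 2: components of {Cap,Gear,Housing} -> Base = 3*2 = 6, Shaft = 4*2 = 8.
Iteration 3: no further components; recursion stops.

4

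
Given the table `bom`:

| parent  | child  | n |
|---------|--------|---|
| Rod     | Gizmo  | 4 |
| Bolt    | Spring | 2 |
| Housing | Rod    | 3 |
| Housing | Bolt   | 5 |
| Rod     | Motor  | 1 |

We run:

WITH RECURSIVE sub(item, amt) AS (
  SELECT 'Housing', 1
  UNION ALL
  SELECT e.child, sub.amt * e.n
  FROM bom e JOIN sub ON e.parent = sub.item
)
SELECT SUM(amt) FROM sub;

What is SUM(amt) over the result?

34

Base: (Housing, amt=1).
Iteration 1: components of {Housing} -> Bolt = 1*5 = 5, Rod = 1*3 = 3.
Iteration 2: components of {Bolt,Rod} -> Gizmo = 3*4 = 12, Motor = 3*1 = 3, Spring = 5*2 = 10.
Iteration 3: no further components; recursion stops.
SUM(amt) = 1 + 3 + 5 + 12 + 3 + 10 = 34.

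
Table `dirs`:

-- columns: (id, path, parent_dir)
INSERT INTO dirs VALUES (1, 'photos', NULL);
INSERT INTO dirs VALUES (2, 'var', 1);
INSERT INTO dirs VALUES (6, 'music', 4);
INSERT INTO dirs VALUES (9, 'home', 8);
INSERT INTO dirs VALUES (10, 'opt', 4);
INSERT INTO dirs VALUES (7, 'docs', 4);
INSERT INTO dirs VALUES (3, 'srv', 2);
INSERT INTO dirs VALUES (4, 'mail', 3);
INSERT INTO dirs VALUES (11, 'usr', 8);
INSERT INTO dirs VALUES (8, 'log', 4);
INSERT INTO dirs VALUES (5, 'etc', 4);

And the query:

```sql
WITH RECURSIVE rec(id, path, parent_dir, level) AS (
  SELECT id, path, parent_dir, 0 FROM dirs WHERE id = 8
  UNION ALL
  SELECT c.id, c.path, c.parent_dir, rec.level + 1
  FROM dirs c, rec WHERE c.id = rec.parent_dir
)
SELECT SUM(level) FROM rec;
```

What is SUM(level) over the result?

10

Base: id=8 (log), parent_dir=4, level 0.
Iteration 1: join on id=4 -> mail (id 4, parent_dir=3, level 1).
Iteration 2: join on id=3 -> srv (id 3, parent_dir=2, level 2).
Iteration 3: join on id=2 -> var (id 2, parent_dir=1, level 3).
Iteration 4: join on id=1 -> photos (id 1, parent_dir=NULL, level 4).
Iteration 5: parent_dir is NULL; no match; recursion stops.
SUM(level) = 0 + 1 + 2 + 3 + 4 = 10.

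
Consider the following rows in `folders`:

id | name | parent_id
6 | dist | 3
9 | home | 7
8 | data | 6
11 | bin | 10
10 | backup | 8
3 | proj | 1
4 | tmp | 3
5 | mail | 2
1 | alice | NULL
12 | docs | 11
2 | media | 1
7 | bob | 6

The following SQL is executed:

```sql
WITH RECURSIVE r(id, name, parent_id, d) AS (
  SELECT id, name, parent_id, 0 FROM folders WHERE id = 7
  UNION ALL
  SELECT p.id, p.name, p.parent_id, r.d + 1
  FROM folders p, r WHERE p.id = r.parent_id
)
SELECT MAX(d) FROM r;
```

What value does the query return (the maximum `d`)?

3

Base: id=7 (bob), parent_id=6, d 0.
Iteration 1: join on id=6 -> dist (id 6, parent_id=3, d 1).
Iteration 2: join on id=3 -> proj (id 3, parent_id=1, d 2).
Iteration 3: join on id=1 -> alice (id 1, parent_id=NULL, d 3).
Iteration 4: parent_id is NULL; no match; recursion stops.
d values: 0, 1, 2, 3; the maximum is 3.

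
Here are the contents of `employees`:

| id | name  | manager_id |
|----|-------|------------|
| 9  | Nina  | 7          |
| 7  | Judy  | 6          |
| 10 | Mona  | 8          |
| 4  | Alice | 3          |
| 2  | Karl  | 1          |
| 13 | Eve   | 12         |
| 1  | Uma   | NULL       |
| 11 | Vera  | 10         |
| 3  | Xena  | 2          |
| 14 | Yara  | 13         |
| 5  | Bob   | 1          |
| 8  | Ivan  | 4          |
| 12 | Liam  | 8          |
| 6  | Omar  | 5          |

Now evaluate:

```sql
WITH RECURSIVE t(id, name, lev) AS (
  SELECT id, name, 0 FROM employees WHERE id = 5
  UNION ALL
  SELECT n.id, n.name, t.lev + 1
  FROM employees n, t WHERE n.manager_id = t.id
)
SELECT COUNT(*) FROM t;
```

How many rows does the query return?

Base: id=5 (Bob) at lev 0.
Iteration 1: rows with manager_id in {5} -> Omar (id 6, lev 1).
Iteration 2: rows with manager_id in {6} -> Judy (id 7, lev 2).
Iteration 3: rows with manager_id in {7} -> Nina (id 9, lev 3).
Iteration 4: no rows with manager_id in {9}; recursion stops.
Total rows emitted: 4.

4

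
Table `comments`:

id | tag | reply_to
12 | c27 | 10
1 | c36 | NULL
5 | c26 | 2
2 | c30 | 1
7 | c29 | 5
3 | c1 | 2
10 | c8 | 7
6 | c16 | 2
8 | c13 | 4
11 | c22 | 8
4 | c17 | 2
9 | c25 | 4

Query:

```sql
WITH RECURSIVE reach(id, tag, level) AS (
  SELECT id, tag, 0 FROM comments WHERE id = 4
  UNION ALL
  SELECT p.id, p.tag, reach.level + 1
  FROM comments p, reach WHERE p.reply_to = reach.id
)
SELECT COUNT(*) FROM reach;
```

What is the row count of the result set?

4

Base: id=4 (c17) at level 0.
Iteration 1: rows with reply_to in {4} -> c13 (id 8, level 1), c25 (id 9, level 1).
Iteration 2: rows with reply_to in {8,9} -> c22 (id 11, level 2).
Iteration 3: no rows with reply_to in {11}; recursion stops.
Total rows emitted: 4.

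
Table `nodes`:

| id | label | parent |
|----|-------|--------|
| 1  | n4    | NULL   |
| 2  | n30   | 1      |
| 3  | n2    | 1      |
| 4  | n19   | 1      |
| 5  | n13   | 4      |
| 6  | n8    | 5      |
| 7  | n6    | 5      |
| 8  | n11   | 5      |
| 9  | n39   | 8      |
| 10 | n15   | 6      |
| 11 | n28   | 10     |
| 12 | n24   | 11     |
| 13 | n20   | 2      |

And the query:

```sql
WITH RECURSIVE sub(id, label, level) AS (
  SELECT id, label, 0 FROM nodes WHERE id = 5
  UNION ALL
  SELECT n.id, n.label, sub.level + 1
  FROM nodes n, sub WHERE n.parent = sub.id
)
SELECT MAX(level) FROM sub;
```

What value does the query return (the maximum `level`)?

Base: id=5 (n13) at level 0.
Iteration 1: rows with parent in {5} -> n8 (id 6, level 1), n6 (id 7, level 1), n11 (id 8, level 1).
Iteration 2: rows with parent in {6,7,8} -> n39 (id 9, level 2), n15 (id 10, level 2).
Iteration 3: rows with parent in {9,10} -> n28 (id 11, level 3).
Iteration 4: rows with parent in {11} -> n24 (id 12, level 4).
Iteration 5: no rows with parent in {12}; recursion stops.
level values: 0, 1, 1, 1, 2, 2, 3, 4; the maximum is 4.

4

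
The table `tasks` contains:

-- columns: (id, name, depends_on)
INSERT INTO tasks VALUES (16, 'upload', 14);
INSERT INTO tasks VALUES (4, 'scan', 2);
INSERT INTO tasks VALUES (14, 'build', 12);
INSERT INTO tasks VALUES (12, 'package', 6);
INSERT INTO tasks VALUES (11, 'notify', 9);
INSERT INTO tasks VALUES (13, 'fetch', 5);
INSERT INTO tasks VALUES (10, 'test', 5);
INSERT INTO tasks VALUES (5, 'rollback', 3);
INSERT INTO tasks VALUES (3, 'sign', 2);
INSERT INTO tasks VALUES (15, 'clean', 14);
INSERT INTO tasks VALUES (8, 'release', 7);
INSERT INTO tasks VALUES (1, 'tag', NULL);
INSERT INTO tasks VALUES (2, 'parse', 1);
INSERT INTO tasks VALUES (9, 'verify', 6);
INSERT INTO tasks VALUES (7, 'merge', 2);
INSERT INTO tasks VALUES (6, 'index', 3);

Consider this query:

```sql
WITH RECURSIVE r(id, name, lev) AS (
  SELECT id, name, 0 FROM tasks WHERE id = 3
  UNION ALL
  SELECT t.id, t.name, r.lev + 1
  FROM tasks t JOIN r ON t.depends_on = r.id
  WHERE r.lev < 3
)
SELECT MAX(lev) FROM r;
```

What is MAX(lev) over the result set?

Base: id=3 (sign) at lev 0.
Iteration 1: rows with depends_on in {3} -> rollback (id 5, lev 1), index (id 6, lev 1).
Iteration 2: rows with depends_on in {5,6} -> verify (id 9, lev 2), test (id 10, lev 2), package (id 12, lev 2), fetch (id 13, lev 2).
Iteration 3: rows with depends_on in {9,10,12,13} -> notify (id 11, lev 3), build (id 14, lev 3).
Iteration 4: lev < 3 fails for all current rows; recursion stops.
lev values: 0, 1, 1, 2, 2, 2, 2, 3, 3; the maximum is 3.

3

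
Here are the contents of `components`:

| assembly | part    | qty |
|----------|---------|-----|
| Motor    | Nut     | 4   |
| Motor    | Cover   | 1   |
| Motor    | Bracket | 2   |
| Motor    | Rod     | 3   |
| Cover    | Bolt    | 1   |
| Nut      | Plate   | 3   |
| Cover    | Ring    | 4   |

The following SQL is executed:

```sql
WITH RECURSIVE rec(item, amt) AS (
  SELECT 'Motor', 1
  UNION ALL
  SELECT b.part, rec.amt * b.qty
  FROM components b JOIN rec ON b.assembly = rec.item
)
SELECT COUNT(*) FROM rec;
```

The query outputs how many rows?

Base: (Motor, amt=1).
Iteration 1: components of {Motor} -> Bracket = 1*2 = 2, Cover = 1*1 = 1, Nut = 1*4 = 4, Rod = 1*3 = 3.
Iteration 2: components of {Bracket,Cover,Nut,Rod} -> Bolt = 1*1 = 1, Plate = 4*3 = 12, Ring = 1*4 = 4.
Iteration 3: no further components; recursion stops.
Total rows emitted: 8.

8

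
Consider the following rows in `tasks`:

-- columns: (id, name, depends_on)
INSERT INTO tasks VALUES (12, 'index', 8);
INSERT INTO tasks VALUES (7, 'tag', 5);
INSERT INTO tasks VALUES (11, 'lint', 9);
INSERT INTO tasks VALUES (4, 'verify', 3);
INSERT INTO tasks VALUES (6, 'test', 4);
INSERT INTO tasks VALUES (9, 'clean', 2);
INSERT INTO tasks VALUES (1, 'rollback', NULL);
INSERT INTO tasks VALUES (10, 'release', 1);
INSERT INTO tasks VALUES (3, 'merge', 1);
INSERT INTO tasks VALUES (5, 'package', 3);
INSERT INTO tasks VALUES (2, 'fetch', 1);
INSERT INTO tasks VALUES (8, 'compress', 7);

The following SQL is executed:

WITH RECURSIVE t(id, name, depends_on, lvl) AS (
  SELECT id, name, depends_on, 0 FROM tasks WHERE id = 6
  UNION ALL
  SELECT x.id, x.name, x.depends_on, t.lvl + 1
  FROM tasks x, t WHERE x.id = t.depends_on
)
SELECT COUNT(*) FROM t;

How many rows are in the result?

Base: id=6 (test), depends_on=4, lvl 0.
Iteration 1: join on id=4 -> verify (id 4, depends_on=3, lvl 1).
Iteration 2: join on id=3 -> merge (id 3, depends_on=1, lvl 2).
Iteration 3: join on id=1 -> rollback (id 1, depends_on=NULL, lvl 3).
Iteration 4: depends_on is NULL; no match; recursion stops.
Total rows emitted: 4.

4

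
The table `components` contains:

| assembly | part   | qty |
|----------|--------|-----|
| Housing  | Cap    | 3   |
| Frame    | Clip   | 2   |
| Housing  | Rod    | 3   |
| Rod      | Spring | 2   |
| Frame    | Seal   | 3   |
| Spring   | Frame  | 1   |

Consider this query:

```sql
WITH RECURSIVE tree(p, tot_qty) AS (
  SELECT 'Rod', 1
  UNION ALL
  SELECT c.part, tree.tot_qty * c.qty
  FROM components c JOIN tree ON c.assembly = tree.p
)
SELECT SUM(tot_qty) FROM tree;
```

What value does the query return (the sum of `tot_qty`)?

Base: (Rod, tot_qty=1).
Iteration 1: components of {Rod} -> Spring = 1*2 = 2.
Iteration 2: components of {Spring} -> Frame = 2*1 = 2.
Iteration 3: components of {Frame} -> Clip = 2*2 = 4, Seal = 2*3 = 6.
Iteration 4: no further components; recursion stops.
SUM(tot_qty) = 1 + 2 + 2 + 6 + 4 = 15.

15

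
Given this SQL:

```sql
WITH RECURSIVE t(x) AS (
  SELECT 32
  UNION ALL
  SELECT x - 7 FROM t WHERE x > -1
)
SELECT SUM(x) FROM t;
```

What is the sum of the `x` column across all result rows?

Base: x=32.
Iteration 1: 32 > -1 holds -> x = 32 - 7 = 25.
Iteration 2: 25 > -1 holds -> x = 25 - 7 = 18.
Iteration 3: 18 > -1 holds -> x = 18 - 7 = 11.
Iteration 4: 11 > -1 holds -> x = 11 - 7 = 4.
Iteration 5: 4 > -1 holds -> x = 4 - 7 = -3.
Iteration 6: -3 > -1 fails; recursion stops.
SUM(x) = 32 + 25 + 18 + 11 + 4 + -3 = 87.

87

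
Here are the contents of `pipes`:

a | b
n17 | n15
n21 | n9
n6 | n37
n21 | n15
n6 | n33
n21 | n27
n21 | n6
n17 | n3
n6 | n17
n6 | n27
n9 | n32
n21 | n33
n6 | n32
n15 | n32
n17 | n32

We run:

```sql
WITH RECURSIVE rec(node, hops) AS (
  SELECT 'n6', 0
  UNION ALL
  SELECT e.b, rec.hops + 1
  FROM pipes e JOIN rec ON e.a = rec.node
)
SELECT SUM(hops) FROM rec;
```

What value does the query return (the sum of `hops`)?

Base: (n6, hops=0).
Iteration 1: edges from {n6} -> (n17, hops=1), (n27, hops=1), (n32, hops=1), (n33, hops=1), (n37, hops=1).
Iteration 2: edges from {n17,n27,n32,n33,n37} -> (n15, hops=2), (n3, hops=2), (n32, hops=2).
Iteration 3: edges from {n15,n3,n32} -> (n32, hops=3).
Iteration 4: no outgoing edges from {n32}; recursion stops.
SUM(hops) = 0 + 1 + 1 + 1 + 1 + 1 + 2 + 2 + 2 + 3 = 14.

14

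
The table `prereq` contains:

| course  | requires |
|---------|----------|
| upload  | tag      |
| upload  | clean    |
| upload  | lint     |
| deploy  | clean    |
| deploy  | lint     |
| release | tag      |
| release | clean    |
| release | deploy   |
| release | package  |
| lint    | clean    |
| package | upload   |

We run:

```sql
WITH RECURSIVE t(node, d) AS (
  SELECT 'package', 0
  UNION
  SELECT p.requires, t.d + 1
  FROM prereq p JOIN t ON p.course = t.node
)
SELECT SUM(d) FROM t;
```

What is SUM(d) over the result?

Base: (package, d=0).
Iteration 1: edges from {package} -> (upload, d=1).
Iteration 2: edges from {upload} -> (clean, d=2), (lint, d=2), (tag, d=2).
Iteration 3: edges from {clean,lint,tag} -> (clean, d=3).
Iteration 4: no outgoing edges from {clean}; recursion stops.
SUM(d) = 0 + 1 + 2 + 2 + 2 + 3 = 10.

10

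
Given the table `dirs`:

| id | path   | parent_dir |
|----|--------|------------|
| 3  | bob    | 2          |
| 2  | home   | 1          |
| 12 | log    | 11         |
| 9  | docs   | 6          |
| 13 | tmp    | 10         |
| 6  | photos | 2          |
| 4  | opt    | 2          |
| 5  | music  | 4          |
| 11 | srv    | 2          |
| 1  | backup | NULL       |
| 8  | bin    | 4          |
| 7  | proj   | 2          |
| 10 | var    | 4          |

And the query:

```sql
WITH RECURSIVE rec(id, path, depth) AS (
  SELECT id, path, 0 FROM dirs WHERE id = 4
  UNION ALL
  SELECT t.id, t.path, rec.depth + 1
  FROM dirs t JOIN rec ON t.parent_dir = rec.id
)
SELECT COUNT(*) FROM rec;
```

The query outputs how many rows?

5

Base: id=4 (opt) at depth 0.
Iteration 1: rows with parent_dir in {4} -> music (id 5, depth 1), bin (id 8, depth 1), var (id 10, depth 1).
Iteration 2: rows with parent_dir in {5,8,10} -> tmp (id 13, depth 2).
Iteration 3: no rows with parent_dir in {13}; recursion stops.
Total rows emitted: 5.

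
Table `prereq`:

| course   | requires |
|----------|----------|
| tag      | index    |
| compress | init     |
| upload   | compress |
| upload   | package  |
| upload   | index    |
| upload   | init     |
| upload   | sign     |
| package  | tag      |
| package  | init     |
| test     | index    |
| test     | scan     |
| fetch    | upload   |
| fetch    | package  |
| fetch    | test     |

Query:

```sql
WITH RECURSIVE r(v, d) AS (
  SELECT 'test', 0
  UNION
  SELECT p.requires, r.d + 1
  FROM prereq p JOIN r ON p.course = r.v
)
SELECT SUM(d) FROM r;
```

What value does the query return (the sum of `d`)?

Base: (test, d=0).
Iteration 1: edges from {test} -> (index, d=1), (scan, d=1).
Iteration 2: no outgoing edges from {index,scan}; recursion stops.
SUM(d) = 0 + 1 + 1 = 2.

2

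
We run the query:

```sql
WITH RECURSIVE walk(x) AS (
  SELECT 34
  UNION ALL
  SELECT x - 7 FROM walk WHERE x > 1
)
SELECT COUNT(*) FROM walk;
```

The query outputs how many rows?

Base: x=34.
Iteration 1: 34 > 1 holds -> x = 34 - 7 = 27.
Iteration 2: 27 > 1 holds -> x = 27 - 7 = 20.
Iteration 3: 20 > 1 holds -> x = 20 - 7 = 13.
Iteration 4: 13 > 1 holds -> x = 13 - 7 = 6.
Iteration 5: 6 > 1 holds -> x = 6 - 7 = -1.
Iteration 6: -1 > 1 fails; recursion stops.
Total rows emitted: 6.

6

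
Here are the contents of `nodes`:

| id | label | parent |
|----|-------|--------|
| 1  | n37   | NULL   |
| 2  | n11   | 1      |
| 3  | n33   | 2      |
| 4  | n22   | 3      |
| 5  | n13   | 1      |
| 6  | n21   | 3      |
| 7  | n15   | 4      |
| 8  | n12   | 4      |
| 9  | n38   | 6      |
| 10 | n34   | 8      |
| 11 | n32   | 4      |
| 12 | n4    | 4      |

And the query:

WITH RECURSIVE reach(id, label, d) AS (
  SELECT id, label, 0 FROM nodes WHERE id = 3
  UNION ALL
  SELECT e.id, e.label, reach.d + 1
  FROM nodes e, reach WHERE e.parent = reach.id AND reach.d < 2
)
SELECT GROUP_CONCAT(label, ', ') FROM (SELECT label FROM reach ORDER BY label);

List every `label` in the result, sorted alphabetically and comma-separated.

n12, n15, n21, n22, n32, n33, n38, n4

Base: id=3 (n33) at d 0.
Iteration 1: rows with parent in {3} -> n22 (id 4, d 1), n21 (id 6, d 1).
Iteration 2: rows with parent in {4,6} -> n15 (id 7, d 2), n12 (id 8, d 2), n38 (id 9, d 2), n32 (id 11, d 2), n4 (id 12, d 2).
Iteration 3: d < 2 fails for all current rows; recursion stops.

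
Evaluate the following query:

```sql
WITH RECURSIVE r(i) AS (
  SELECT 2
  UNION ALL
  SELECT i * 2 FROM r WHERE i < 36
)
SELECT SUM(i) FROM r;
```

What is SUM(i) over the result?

126

Base: i=2.
Iteration 1: 2 < 36 holds -> i = 2 * 2 = 4.
Iteration 2: 4 < 36 holds -> i = 4 * 2 = 8.
Iteration 3: 8 < 36 holds -> i = 8 * 2 = 16.
Iteration 4: 16 < 36 holds -> i = 16 * 2 = 32.
Iteration 5: 32 < 36 holds -> i = 32 * 2 = 64.
Iteration 6: 64 < 36 fails; recursion stops.
SUM(i) = 2 + 4 + 8 + 16 + 32 + 64 = 126.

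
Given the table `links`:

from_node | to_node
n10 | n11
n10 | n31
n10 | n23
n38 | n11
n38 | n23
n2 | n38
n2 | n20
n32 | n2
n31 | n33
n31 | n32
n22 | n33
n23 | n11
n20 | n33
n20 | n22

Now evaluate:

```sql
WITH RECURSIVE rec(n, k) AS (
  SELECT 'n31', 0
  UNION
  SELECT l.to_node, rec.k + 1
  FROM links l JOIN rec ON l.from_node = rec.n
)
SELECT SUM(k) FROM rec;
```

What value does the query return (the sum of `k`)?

Base: (n31, k=0).
Iteration 1: edges from {n31} -> (n32, k=1), (n33, k=1).
Iteration 2: edges from {n32,n33} -> (n2, k=2).
Iteration 3: edges from {n2} -> (n20, k=3), (n38, k=3).
Iteration 4: edges from {n20,n38} -> (n11, k=4), (n22, k=4), (n23, k=4), (n33, k=4).
Iteration 5: edges from {n11,n22,n23,n33} -> (n11, k=5), (n33, k=5).
Iteration 6: no outgoing edges from {n11,n33}; recursion stops.
SUM(k) = 0 + 1 + 1 + 2 + 3 + 3 + 4 + 4 + 4 + 4 + 5 + 5 = 36.

36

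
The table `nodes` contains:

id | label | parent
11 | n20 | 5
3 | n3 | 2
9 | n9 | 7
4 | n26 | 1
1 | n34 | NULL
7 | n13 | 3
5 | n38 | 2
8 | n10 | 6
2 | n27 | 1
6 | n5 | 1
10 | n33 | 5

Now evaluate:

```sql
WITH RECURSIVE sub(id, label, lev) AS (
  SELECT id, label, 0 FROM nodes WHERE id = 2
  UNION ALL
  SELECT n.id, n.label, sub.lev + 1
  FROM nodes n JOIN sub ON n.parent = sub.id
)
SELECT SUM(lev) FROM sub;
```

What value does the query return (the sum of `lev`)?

11

Base: id=2 (n27) at lev 0.
Iteration 1: rows with parent in {2} -> n3 (id 3, lev 1), n38 (id 5, lev 1).
Iteration 2: rows with parent in {3,5} -> n13 (id 7, lev 2), n33 (id 10, lev 2), n20 (id 11, lev 2).
Iteration 3: rows with parent in {7,10,11} -> n9 (id 9, lev 3).
Iteration 4: no rows with parent in {9}; recursion stops.
SUM(lev) = 0 + 1 + 1 + 2 + 2 + 2 + 3 = 11.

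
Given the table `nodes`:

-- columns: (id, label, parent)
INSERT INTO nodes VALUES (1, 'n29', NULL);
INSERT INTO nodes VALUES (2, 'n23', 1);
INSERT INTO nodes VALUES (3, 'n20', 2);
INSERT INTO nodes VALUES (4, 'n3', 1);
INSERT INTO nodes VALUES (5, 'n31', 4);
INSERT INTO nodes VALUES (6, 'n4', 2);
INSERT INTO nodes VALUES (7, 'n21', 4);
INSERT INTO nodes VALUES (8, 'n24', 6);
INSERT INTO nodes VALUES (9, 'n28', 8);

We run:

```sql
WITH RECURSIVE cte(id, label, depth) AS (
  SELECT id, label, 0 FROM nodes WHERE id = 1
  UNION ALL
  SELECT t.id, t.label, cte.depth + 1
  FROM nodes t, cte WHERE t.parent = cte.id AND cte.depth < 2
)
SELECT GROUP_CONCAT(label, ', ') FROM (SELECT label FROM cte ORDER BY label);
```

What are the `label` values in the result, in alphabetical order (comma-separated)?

Base: id=1 (n29) at depth 0.
Iteration 1: rows with parent in {1} -> n23 (id 2, depth 1), n3 (id 4, depth 1).
Iteration 2: rows with parent in {2,4} -> n20 (id 3, depth 2), n31 (id 5, depth 2), n4 (id 6, depth 2), n21 (id 7, depth 2).
Iteration 3: depth < 2 fails for all current rows; recursion stops.

n20, n21, n23, n29, n3, n31, n4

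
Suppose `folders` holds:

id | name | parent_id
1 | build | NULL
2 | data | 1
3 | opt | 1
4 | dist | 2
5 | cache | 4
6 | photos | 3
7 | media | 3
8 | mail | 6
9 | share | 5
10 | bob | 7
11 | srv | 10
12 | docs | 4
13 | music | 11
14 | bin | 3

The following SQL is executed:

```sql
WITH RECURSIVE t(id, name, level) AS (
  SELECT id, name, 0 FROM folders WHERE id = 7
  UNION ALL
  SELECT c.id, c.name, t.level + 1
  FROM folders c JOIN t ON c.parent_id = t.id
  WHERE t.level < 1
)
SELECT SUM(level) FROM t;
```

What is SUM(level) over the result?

1

Base: id=7 (media) at level 0.
Iteration 1: rows with parent_id in {7} -> bob (id 10, level 1).
Iteration 2: level < 1 fails for all current rows; recursion stops.
SUM(level) = 0 + 1 = 1.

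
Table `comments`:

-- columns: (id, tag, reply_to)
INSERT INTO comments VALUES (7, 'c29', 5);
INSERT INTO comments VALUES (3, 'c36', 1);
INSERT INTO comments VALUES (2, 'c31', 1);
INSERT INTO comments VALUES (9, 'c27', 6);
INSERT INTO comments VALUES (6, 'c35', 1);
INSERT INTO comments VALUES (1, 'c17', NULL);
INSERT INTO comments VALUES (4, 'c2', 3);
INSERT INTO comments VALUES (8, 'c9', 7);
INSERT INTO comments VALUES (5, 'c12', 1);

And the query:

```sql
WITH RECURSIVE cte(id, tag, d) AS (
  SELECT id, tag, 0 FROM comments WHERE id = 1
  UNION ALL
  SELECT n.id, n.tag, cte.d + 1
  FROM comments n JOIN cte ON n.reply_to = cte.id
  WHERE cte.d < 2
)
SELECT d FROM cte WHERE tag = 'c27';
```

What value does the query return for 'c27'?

Base: id=1 (c17) at d 0.
Iteration 1: rows with reply_to in {1} -> c31 (id 2, d 1), c36 (id 3, d 1), c12 (id 5, d 1), c35 (id 6, d 1).
Iteration 2: rows with reply_to in {2,3,5,6} -> c2 (id 4, d 2), c29 (id 7, d 2), c27 (id 9, d 2).
Iteration 3: d < 2 fails for all current rows; recursion stops.

2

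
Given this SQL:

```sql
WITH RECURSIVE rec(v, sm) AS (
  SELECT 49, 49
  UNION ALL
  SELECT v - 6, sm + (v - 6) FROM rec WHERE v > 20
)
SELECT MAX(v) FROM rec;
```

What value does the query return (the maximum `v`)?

49

Base: v=49, sm=49.
Iteration 1: 49 > 20 holds -> v = 49 - 6 = 43, sm = 49 + 43 = 92.
Iteration 2: 43 > 20 holds -> v = 43 - 6 = 37, sm = 92 + 37 = 129.
Iteration 3: 37 > 20 holds -> v = 37 - 6 = 31, sm = 129 + 31 = 160.
Iteration 4: 31 > 20 holds -> v = 31 - 6 = 25, sm = 160 + 25 = 185.
Iteration 5: 25 > 20 holds -> v = 25 - 6 = 19, sm = 185 + 19 = 204.
Iteration 6: 19 > 20 fails; recursion stops.
v values: 49, 43, 37, 31, 25, 19; the maximum is 49.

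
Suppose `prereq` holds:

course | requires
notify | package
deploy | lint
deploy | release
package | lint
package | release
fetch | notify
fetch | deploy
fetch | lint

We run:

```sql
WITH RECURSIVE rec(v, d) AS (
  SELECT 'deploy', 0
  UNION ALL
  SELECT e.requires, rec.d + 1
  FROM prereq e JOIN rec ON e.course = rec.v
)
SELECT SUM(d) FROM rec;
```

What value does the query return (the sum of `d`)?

2

Base: (deploy, d=0).
Iteration 1: edges from {deploy} -> (lint, d=1), (release, d=1).
Iteration 2: no outgoing edges from {lint,release}; recursion stops.
SUM(d) = 0 + 1 + 1 = 2.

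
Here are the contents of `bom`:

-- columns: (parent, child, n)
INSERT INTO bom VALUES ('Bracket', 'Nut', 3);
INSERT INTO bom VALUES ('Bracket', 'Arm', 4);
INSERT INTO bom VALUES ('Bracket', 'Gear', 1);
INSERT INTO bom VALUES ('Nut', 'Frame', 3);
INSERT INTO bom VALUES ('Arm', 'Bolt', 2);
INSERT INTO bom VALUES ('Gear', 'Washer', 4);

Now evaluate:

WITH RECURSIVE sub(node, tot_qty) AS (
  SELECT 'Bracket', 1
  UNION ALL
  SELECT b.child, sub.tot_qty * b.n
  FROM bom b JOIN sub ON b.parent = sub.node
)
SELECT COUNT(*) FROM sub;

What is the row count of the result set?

7

Base: (Bracket, tot_qty=1).
Iteration 1: components of {Bracket} -> Arm = 1*4 = 4, Gear = 1*1 = 1, Nut = 1*3 = 3.
Iteration 2: components of {Arm,Gear,Nut} -> Bolt = 4*2 = 8, Frame = 3*3 = 9, Washer = 1*4 = 4.
Iteration 3: no further components; recursion stops.
Total rows emitted: 7.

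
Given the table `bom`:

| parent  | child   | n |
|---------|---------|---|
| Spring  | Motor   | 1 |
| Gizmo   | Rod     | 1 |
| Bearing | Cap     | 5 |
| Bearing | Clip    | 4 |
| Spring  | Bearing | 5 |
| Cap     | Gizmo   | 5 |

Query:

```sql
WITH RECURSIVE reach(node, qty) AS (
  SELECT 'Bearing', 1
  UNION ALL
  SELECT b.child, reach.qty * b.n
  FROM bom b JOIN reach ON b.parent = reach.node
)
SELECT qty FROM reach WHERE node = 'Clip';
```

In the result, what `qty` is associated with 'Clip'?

Base: (Bearing, qty=1).
Iteration 1: components of {Bearing} -> Cap = 1*5 = 5, Clip = 1*4 = 4.
Iteration 2: components of {Cap,Clip} -> Gizmo = 5*5 = 25.
Iteration 3: components of {Gizmo} -> Rod = 25*1 = 25.
Iteration 4: no further components; recursion stops.

4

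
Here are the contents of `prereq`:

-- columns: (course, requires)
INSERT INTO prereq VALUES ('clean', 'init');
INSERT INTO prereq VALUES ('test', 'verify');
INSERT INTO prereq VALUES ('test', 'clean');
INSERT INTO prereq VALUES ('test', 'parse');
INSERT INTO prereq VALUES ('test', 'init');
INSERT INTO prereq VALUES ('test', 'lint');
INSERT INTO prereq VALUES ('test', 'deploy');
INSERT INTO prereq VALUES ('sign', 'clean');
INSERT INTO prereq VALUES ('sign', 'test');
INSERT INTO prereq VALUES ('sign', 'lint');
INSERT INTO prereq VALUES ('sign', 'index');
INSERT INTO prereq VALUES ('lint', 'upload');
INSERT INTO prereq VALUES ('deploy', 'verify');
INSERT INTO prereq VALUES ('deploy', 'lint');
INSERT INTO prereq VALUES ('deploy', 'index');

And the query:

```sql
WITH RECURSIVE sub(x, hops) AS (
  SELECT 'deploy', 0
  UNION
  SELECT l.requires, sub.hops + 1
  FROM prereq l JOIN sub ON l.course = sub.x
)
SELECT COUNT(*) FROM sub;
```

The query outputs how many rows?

5

Base: (deploy, hops=0).
Iteration 1: edges from {deploy} -> (index, hops=1), (lint, hops=1), (verify, hops=1).
Iteration 2: edges from {index,lint,verify} -> (upload, hops=2).
Iteration 3: no outgoing edges from {upload}; recursion stops.
Total rows emitted: 5.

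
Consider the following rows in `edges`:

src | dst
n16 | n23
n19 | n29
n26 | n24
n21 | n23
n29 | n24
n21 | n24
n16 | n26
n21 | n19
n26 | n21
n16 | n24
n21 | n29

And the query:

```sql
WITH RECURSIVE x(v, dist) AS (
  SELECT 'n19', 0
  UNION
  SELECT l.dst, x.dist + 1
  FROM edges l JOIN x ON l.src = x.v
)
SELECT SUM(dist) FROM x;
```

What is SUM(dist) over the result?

3

Base: (n19, dist=0).
Iteration 1: edges from {n19} -> (n29, dist=1).
Iteration 2: edges from {n29} -> (n24, dist=2).
Iteration 3: no outgoing edges from {n24}; recursion stops.
SUM(dist) = 0 + 1 + 2 = 3.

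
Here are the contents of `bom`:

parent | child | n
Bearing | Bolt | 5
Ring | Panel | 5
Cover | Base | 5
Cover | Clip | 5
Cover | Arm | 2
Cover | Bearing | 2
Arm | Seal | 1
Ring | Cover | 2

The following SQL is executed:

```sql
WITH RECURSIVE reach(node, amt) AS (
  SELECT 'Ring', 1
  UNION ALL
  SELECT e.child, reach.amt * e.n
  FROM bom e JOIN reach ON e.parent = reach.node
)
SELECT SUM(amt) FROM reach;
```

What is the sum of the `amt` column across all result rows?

Base: (Ring, amt=1).
Iteration 1: components of {Ring} -> Cover = 1*2 = 2, Panel = 1*5 = 5.
Iteration 2: components of {Cover,Panel} -> Arm = 2*2 = 4, Base = 2*5 = 10, Bearing = 2*2 = 4, Clip = 2*5 = 10.
Iteration 3: components of {Arm,Base,Bearing,Clip} -> Bolt = 4*5 = 20, Seal = 4*1 = 4.
Iteration 4: no further components; recursion stops.
SUM(amt) = 1 + 2 + 5 + 4 + 10 + 4 + 10 + 20 + 4 = 60.

60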